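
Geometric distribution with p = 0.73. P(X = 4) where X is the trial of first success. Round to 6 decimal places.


P = (1-p)^(k-1) * p
(1-p)^(k-1) = 0.27^3 = 0.019683
P = 0.019683 * 0.73 = 0.01436859

0.014369


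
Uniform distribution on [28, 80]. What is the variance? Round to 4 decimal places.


Var = (b-a)^2 / 12
(b-a)^2 = (80 - 28)^2 = 2704
Var = 2704/12 ≈ 225.333333

225.3333


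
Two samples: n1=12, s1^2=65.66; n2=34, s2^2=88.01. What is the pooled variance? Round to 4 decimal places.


sp^2 = ((n1-1)*s1^2 + (n2-1)*s2^2)/(n1+n2-2)
(n1-1)*s1^2 = 11 * 65.66 = 722.26
(n2-1)*s2^2 = 33 * 88.01 = 2904.33
numerator = 722.26 + 2904.33 = 3626.59
n1+n2-2 = 44
sp^2 = 3626.59 / 44 = 82.4225

82.4225


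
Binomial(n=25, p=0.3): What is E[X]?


E[X] = n*p = 25 * 0.3 = 7.5

7.5


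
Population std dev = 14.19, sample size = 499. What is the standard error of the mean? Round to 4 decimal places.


SE = sigma / sqrt(n)
sqrt(499) ≈ 22.338308
SE = 14.19 / 22.338308 ≈ 0.635232

0.6352


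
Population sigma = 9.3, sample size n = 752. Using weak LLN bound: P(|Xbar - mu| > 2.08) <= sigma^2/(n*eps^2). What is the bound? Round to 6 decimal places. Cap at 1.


bound = min(1, sigma^2/(n*eps^2))
sigma^2 = 9.3^2 = 86.49
n*eps^2 = 752 * 2.08^2 = 752 * 4.3264 = 3253.4528
sigma^2/(n*eps^2) = 86.49 / 3253.4528 ≈ 0.02658406

0.026584


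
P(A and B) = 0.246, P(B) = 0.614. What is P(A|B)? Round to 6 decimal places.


P(A|B) = P(A and B) / P(B) = 0.246 / 0.614 = 123/307 ≈ 0.40065147

0.400651


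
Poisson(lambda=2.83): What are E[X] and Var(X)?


E[X] = Var(X) = lambda = 2.83

2.83, 2.83


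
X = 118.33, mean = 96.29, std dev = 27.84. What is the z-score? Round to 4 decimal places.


z = (X - mu) / sigma
X - mu = 118.33 - 96.29 = 22.04
z = 22.04 / 27.84 = 19/24 ≈ 0.791667

0.7917


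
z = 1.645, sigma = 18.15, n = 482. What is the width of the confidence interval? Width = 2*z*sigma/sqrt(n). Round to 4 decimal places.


width = 2*z*sigma/sqrt(n)
2*z*sigma = 2 * 1.645 * 18.15 = 59.7135
sqrt(482) ≈ 21.954498
width = 59.7135 / 21.954498 ≈ 2.719875

2.7199


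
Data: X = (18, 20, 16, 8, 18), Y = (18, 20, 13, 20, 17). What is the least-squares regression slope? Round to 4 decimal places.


b = sum((xi-xbar)(yi-ybar)) / sum((xi-xbar)^2)
n = 5, xbar = 80/5 = 16, ybar = 88/5 = 17.6
Sxy = sum((xi-xbar)(yi-ybar)) = -10
Sxx = sum((xi-xbar)^2) = 88
b = Sxy / Sxx = -5/44 ≈ -0.113636

-0.1136


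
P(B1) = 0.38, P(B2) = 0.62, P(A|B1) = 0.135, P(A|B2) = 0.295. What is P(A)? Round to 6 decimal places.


P(A) = P(A|B1)*P(B1) + P(A|B2)*P(B2)
P(A|B1)*P(B1) = 0.135 * 0.38 = 0.0513
P(A|B2)*P(B2) = 0.295 * 0.62 = 0.1829
P(A) = 0.0513 + 0.1829 = 0.2342

0.234200


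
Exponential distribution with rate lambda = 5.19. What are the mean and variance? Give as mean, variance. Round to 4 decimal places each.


mean = 1/lam, var = 1/lam^2
mean = 1 / 5.19 = 100/519 ≈ 0.192678
lam^2 = 5.19^2 = 26.9361
var = 1 / 26.9361 ≈ 0.037125

0.1927, 0.0371


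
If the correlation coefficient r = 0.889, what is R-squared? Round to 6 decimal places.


R^2 = r^2 = (0.889)^2 = 0.790321

0.790321


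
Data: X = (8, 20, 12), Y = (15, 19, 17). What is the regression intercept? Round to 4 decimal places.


a = ybar - b*xbar, where b = sum((xi-xbar)(yi-ybar)) / sum((xi-xbar)^2)
n = 3, xbar = 40/3 ≈ 13.333333, ybar = 51/3 = 17
Sxy = sum((xi-xbar)(yi-ybar)) = 24
Sxx = sum((xi-xbar)^2) = 224/3 ≈ 74.666667
b = Sxy / Sxx = 9/28 ≈ 0.321429
a = 17 - 0.321429 * 13.333333 = 89/7 ≈ 12.714286

12.7143


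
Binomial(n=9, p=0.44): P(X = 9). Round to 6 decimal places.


P = C(n,k) * p^k * (1-p)^(n-k)
C(9,9) = 1
p^k = 0.44^9 ≈ 0.0006181218
(1-p)^(n-k) = 0.56^0 = 1
P = 1 * 0.0006181218 * 1 ≈ 0.000618

0.000618


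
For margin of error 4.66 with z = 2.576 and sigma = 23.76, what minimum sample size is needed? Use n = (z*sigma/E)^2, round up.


z*sigma/E = 2.576 * 23.76 / 4.66 ≈ 13.134283
(z*sigma/E)^2 ≈ 172.509397
round up: n = 173

173


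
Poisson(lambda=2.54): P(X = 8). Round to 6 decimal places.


P = e^(-lam) * lam^k / k!
e^(-2.54) ≈ 0.07886640
lam^k = 2.54^8 ≈ 1732.485997
k! = 8! = 40320
P = 0.07886640 * 1732.485997 / 40320 ≈ 0.003389

0.003389


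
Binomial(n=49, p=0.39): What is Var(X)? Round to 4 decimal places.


Var = n*p*(1-p) = 49 * 0.39 * 0.61 = 11.6571

11.6571


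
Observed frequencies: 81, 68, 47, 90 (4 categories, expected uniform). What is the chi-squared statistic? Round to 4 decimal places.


chi2 = sum((O-E)^2/E), E = total/4
total = 286, E = 286/4 = 71.5
(81 - 71.5)^2 / 71.5 = 90.25 / 71.5 = 361/286 ≈ 1.262238
(68 - 71.5)^2 / 71.5 = 12.25 / 71.5 = 49/286 ≈ 0.171329
(47 - 71.5)^2 / 71.5 = 600.25 / 71.5 = 2401/286 ≈ 8.395105
(90 - 71.5)^2 / 71.5 = 342.25 / 71.5 = 1369/286 ≈ 4.786713
chi2 = 190/13 ≈ 14.615385

14.6154


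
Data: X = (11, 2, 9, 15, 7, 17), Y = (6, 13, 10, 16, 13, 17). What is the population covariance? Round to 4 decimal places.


Cov = (1/n)*sum((xi-xbar)(yi-ybar))
n = 6, xbar = 61/6 ≈ 10.166667, ybar = 75/6 = 12.5
sum((xi-xbar)(yi-ybar)) = 39.5
Cov = 39.5 / 6 = 79/12 ≈ 6.583333

6.5833


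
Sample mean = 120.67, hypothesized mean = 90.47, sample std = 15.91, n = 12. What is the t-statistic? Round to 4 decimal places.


t = (xbar - mu0) / (s/sqrt(n))
xbar - mu0 = 120.67 - 90.47 = 30.2
sqrt(12) ≈ 3.46410162
s/sqrt(n) = 15.91 / 3.46410162 ≈ 4.59282139
t = 30.2 / 4.59282139 ≈ 6.575479

6.5755


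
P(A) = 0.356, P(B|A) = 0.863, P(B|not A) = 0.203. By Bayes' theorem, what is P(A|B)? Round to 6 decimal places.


P(A|B) = P(B|A)*P(A) / P(B), P(B) = P(B|A)*P(A) + P(B|not A)*P(not A)
P(B|A)*P(A) = 0.863 * 0.356 = 0.307228
P(B|not A)*P(not A) = 0.203 * 0.644 = 0.130732
P(B) = 0.307228 + 0.130732 = 0.43796
P(A|B) = 0.307228 / 0.43796 ≈ 0.70149785

0.701498


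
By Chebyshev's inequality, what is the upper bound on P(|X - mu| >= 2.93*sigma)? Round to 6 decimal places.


P <= 1/k^2
k^2 = 2.93^2 = 8.5849
1/k^2 = 1 / 8.5849 ≈ 0.11648359

0.116484


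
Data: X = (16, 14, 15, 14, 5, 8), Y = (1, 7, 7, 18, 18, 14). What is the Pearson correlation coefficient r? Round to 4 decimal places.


r = sum((xi-xbar)(yi-ybar)) / sqrt(sum((xi-xbar)^2) * sum((yi-ybar)^2))
n = 6, xbar = 72/6 = 12, ybar = 65/6 ≈ 10.833333
Sxy = sum((xi-xbar)(yi-ybar)) = -107
Sxx = sum((xi-xbar)^2) = 98
Syy = sum((yi-ybar)^2) = 1433/6 ≈ 238.833333
sqrt(Sxx*Syy) ≈ 152.989106
r = Sxy / sqrt(Sxx*Syy) = -107 / 152.989106 ≈ -0.699396

-0.6994


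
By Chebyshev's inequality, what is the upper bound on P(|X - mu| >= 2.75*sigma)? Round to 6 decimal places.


P <= 1/k^2
k^2 = 2.75^2 = 7.5625
1/k^2 = 1 / 7.5625 = 16/121 ≈ 0.13223140

0.132231


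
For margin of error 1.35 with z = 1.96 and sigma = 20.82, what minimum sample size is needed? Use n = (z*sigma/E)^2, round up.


z*sigma/E = 1.96 * 20.82 / 1.35 = 34006/1125 ≈ 30.227556
(z*sigma/E)^2 ≈ 913.705115
round up: n = 914

914


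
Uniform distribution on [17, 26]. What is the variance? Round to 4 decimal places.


Var = (b-a)^2 / 12
(b-a)^2 = (26 - 17)^2 = 81
Var = 81/12 = 6.75

6.7500


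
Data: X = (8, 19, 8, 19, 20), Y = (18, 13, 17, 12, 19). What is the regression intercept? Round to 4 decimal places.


a = ybar - b*xbar, where b = sum((xi-xbar)(yi-ybar)) / sum((xi-xbar)^2)
n = 5, xbar = 74/5 = 14.8, ybar = 79/5 = 15.8
Sxy = sum((xi-xbar)(yi-ybar)) = -34.2
Sxx = sum((xi-xbar)^2) = 154.8
b = Sxy / Sxx = -19/86 ≈ -0.220930
a = 15.8 - (-0.220930) * 14.8 = 820/43 ≈ 19.069767

19.0698


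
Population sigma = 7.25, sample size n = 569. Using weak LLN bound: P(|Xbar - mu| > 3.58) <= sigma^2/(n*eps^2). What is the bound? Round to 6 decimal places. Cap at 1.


bound = min(1, sigma^2/(n*eps^2))
sigma^2 = 7.25^2 = 52.5625
n*eps^2 = 569 * 3.58^2 = 569 * 12.8164 = 7292.5316
sigma^2/(n*eps^2) = 52.5625 / 7292.5316 ≈ 0.00720772

0.007208


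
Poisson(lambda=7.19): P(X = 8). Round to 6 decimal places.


P = e^(-lam) * lam^k / k!
e^(-7.19) ≈ 0.0007540891
lam^k = 7.19^8 ≈ 7142185.456773
k! = 8! = 40320
P = 0.0007540891 * 7142185.456773 / 40320 ≈ 0.133577

0.133577


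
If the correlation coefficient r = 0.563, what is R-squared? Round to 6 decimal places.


R^2 = r^2 = (0.563)^2 = 0.316969

0.316969


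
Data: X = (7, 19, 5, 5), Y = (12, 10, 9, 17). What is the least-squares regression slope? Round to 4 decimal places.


b = sum((xi-xbar)(yi-ybar)) / sum((xi-xbar)^2)
n = 4, xbar = 36/4 = 9, ybar = 48/4 = 12
Sxy = sum((xi-xbar)(yi-ybar)) = -28
Sxx = sum((xi-xbar)^2) = 136
b = Sxy / Sxx = -7/34 ≈ -0.205882

-0.2059


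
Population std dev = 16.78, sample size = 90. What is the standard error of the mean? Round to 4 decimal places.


SE = sigma / sqrt(n)
sqrt(90) ≈ 9.486833
SE = 16.78 / 9.486833 ≈ 1.768767

1.7688


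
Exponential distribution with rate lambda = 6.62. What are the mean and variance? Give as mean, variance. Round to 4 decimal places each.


mean = 1/lam, var = 1/lam^2
mean = 1 / 6.62 = 50/331 ≈ 0.151057
lam^2 = 6.62^2 = 43.8244
var = 1 / 43.8244 ≈ 0.022818

0.1511, 0.0228


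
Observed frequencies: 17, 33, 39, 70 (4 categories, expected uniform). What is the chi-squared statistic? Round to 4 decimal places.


chi2 = sum((O-E)^2/E), E = total/4
total = 159, E = 159/4 = 39.75
(17 - 39.75)^2 / 39.75 = 517.5625 / 39.75 = 8281/636 ≈ 13.020440
(33 - 39.75)^2 / 39.75 = 45.5625 / 39.75 = 243/212 ≈ 1.146226
(39 - 39.75)^2 / 39.75 = 0.5625 / 39.75 = 3/212 ≈ 0.014151
(70 - 39.75)^2 / 39.75 = 915.0625 / 39.75 = 14641/636 ≈ 23.020440
chi2 = 5915/159 ≈ 37.201258

37.2013


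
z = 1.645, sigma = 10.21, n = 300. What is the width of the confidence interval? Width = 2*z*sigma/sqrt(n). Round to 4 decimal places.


width = 2*z*sigma/sqrt(n)
2*z*sigma = 2 * 1.645 * 10.21 = 33.5909
sqrt(300) ≈ 17.320508
width = 33.5909 / 17.320508 ≈ 1.939372

1.9394


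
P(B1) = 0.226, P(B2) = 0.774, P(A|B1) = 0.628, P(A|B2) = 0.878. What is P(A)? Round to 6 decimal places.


P(A) = P(A|B1)*P(B1) + P(A|B2)*P(B2)
P(A|B1)*P(B1) = 0.628 * 0.226 = 0.141928
P(A|B2)*P(B2) = 0.878 * 0.774 = 0.679572
P(A) = 0.141928 + 0.679572 = 0.8215

0.821500


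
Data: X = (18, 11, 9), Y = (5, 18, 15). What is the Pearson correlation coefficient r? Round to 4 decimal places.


r = sum((xi-xbar)(yi-ybar)) / sqrt(sum((xi-xbar)^2) * sum((yi-ybar)^2))
n = 3, xbar = 38/3 ≈ 12.666667, ybar = 38/3 ≈ 12.666667
Sxy = sum((xi-xbar)(yi-ybar)) = -175/3 ≈ -58.333333
Sxx = sum((xi-xbar)^2) = 134/3 ≈ 44.666667
Syy = sum((yi-ybar)^2) = 278/3 ≈ 92.666667
sqrt(Sxx*Syy) ≈ 64.335924
r = Sxy / sqrt(Sxx*Syy) = -58.333333 / 64.335924 ≈ -0.906699

-0.9067


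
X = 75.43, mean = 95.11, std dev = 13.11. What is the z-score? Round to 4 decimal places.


z = (X - mu) / sigma
X - mu = 75.43 - 95.11 = -19.68
z = -19.68 / 13.11 = -656/437 ≈ -1.501144

-1.5011


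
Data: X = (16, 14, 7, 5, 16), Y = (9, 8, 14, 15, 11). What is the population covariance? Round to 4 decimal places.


Cov = (1/n)*sum((xi-xbar)(yi-ybar))
n = 5, xbar = 58/5 = 11.6, ybar = 57/5 = 11.4
sum((xi-xbar)(yi-ybar)) = -56.2
Cov = -56.2 / 5 = -11.24

-11.2400


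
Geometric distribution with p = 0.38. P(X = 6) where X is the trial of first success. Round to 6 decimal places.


P = (1-p)^(k-1) * p
(1-p)^(k-1) = 0.62^5 ≈ 0.09161328
P = 0.09161328 * 0.38 ≈ 0.03481305

0.034813


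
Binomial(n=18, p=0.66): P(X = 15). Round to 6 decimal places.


P = C(n,k) * p^k * (1-p)^(n-k)
C(18,15) = 816
p^k = 0.66^15 ≈ 0.001964079
(1-p)^(n-k) = 0.34^3 = 0.039304
P = 816 * 0.001964079 * 0.039304 ≈ 0.062992

0.062992


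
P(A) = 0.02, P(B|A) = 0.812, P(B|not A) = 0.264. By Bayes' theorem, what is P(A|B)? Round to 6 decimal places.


P(A|B) = P(B|A)*P(A) / P(B), P(B) = P(B|A)*P(A) + P(B|not A)*P(not A)
P(B|A)*P(A) = 0.812 * 0.02 = 0.01624
P(B|not A)*P(not A) = 0.264 * 0.98 = 0.25872
P(B) = 0.01624 + 0.25872 = 0.27496
P(A|B) = 0.01624 / 0.27496 = 29/491 ≈ 0.05906314

0.059063


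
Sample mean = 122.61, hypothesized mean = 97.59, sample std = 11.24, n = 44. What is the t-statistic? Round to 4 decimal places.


t = (xbar - mu0) / (s/sqrt(n))
xbar - mu0 = 122.61 - 97.59 = 25.02
sqrt(44) ≈ 6.63324958
s/sqrt(n) = 11.24 / 6.63324958 ≈ 1.69449376
t = 25.02 / 1.69449376 ≈ 14.765472

14.7655


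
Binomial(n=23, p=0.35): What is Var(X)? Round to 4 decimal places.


Var = n*p*(1-p) = 23 * 0.35 * 0.65 = 5.2325

5.2325


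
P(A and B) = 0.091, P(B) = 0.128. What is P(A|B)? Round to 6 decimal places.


P(A|B) = P(A and B) / P(B) = 0.091 / 0.128 = 0.7109375

0.710938


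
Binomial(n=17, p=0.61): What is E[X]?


E[X] = n*p = 17 * 0.61 = 10.37

10.37


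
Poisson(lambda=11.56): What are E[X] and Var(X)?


E[X] = Var(X) = lambda = 11.56

11.56, 11.56


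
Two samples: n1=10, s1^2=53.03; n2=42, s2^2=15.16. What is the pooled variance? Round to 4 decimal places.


sp^2 = ((n1-1)*s1^2 + (n2-1)*s2^2)/(n1+n2-2)
(n1-1)*s1^2 = 9 * 53.03 = 477.27
(n2-1)*s2^2 = 41 * 15.16 = 621.56
numerator = 477.27 + 621.56 = 1098.83
n1+n2-2 = 50
sp^2 = 1098.83 / 50 = 21.9766

21.9766


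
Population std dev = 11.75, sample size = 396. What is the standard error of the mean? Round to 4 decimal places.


SE = sigma / sqrt(n)
sqrt(396) ≈ 19.899749
SE = 11.75 / 19.899749 ≈ 0.590460

0.5905


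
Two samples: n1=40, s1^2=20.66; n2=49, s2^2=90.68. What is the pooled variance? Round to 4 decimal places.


sp^2 = ((n1-1)*s1^2 + (n2-1)*s2^2)/(n1+n2-2)
(n1-1)*s1^2 = 39 * 20.66 = 805.74
(n2-1)*s2^2 = 48 * 90.68 = 4352.64
numerator = 805.74 + 4352.64 = 5158.38
n1+n2-2 = 87
sp^2 = 5158.38 / 87 = 85973/1450 ≈ 59.291724

59.2917


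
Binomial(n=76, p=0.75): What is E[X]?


E[X] = n*p = 76 * 0.75 = 57

57


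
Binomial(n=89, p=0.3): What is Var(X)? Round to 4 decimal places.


Var = n*p*(1-p) = 89 * 0.3 * 0.7 = 18.69

18.6900


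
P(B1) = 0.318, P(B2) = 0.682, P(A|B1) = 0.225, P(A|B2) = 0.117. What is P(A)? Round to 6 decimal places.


P(A) = P(A|B1)*P(B1) + P(A|B2)*P(B2)
P(A|B1)*P(B1) = 0.225 * 0.318 = 0.07155
P(A|B2)*P(B2) = 0.117 * 0.682 = 0.079794
P(A) = 0.07155 + 0.079794 = 0.151344

0.151344


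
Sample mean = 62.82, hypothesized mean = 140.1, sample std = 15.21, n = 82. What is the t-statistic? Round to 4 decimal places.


t = (xbar - mu0) / (s/sqrt(n))
xbar - mu0 = 62.82 - 140.1 = -77.28
sqrt(82) ≈ 9.05538514
s/sqrt(n) = 15.21 / 9.05538514 ≈ 1.67966351
t = -77.28 / 1.67966351 ≈ -46.009215

-46.0092


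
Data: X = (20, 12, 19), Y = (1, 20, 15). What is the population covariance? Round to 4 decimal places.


Cov = (1/n)*sum((xi-xbar)(yi-ybar))
n = 3, xbar = 51/3 = 17, ybar = 36/3 = 12
sum((xi-xbar)(yi-ybar)) = -67
Cov = -67 / 3 = -67/3 ≈ -22.333333

-22.3333


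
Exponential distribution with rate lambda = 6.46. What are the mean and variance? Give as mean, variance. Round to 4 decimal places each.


mean = 1/lam, var = 1/lam^2
mean = 1 / 6.46 = 50/323 ≈ 0.154799
lam^2 = 6.46^2 = 41.7316
var = 1 / 41.7316 ≈ 0.023963

0.1548, 0.0240


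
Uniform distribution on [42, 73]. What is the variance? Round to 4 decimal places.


Var = (b-a)^2 / 12
(b-a)^2 = (73 - 42)^2 = 961
Var = 961/12 ≈ 80.083333

80.0833


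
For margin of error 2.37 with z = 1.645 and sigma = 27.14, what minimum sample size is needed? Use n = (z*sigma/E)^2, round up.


z*sigma/E = 1.645 * 27.14 / 2.37 ≈ 18.837679
(z*sigma/E)^2 ≈ 354.858162
round up: n = 355

355


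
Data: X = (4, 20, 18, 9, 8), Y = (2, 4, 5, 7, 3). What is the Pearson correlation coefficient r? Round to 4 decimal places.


r = sum((xi-xbar)(yi-ybar)) / sqrt(sum((xi-xbar)^2) * sum((yi-ybar)^2))
n = 5, xbar = 59/5 = 11.8, ybar = 21/5 = 4.2
Sxy = sum((xi-xbar)(yi-ybar)) = 17.2
Sxx = sum((xi-xbar)^2) = 188.8
Syy = sum((yi-ybar)^2) = 14.8
sqrt(Sxx*Syy) ≈ 52.860571
r = Sxy / sqrt(Sxx*Syy) = 17.2 / 52.860571 ≈ 0.325384

0.3254


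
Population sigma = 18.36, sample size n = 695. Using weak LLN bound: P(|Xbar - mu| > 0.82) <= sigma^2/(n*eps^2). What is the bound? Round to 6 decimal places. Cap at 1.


bound = min(1, sigma^2/(n*eps^2))
sigma^2 = 18.36^2 = 337.0896
n*eps^2 = 695 * 0.82^2 = 695 * 0.6724 = 467.318
sigma^2/(n*eps^2) = 337.0896 / 467.318 ≈ 0.72132809

0.721328


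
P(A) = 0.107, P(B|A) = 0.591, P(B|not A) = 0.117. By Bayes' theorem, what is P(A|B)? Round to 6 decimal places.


P(A|B) = P(B|A)*P(A) / P(B), P(B) = P(B|A)*P(A) + P(B|not A)*P(not A)
P(B|A)*P(A) = 0.591 * 0.107 = 0.063237
P(B|not A)*P(not A) = 0.117 * 0.893 = 0.104481
P(B) = 0.063237 + 0.104481 = 0.167718
P(A|B) = 0.063237 / 0.167718 ≈ 0.37704361

0.377044


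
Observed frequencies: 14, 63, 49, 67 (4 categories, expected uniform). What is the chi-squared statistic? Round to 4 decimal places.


chi2 = sum((O-E)^2/E), E = total/4
total = 193, E = 193/4 = 48.25
(14 - 48.25)^2 / 48.25 = 1173.0625 / 48.25 = 18769/772 ≈ 24.312176
(63 - 48.25)^2 / 48.25 = 217.5625 / 48.25 = 3481/772 ≈ 4.509067
(49 - 48.25)^2 / 48.25 = 0.5625 / 48.25 = 9/772 ≈ 0.011658
(67 - 48.25)^2 / 48.25 = 351.5625 / 48.25 = 5625/772 ≈ 7.286269
chi2 = 6971/193 ≈ 36.119171

36.1192


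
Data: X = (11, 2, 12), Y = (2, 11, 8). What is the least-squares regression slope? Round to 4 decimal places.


b = sum((xi-xbar)(yi-ybar)) / sum((xi-xbar)^2)
n = 3, xbar = 25/3 ≈ 8.333333, ybar = 21/3 = 7
Sxy = sum((xi-xbar)(yi-ybar)) = -35
Sxx = sum((xi-xbar)^2) = 182/3 ≈ 60.666667
b = Sxy / Sxx = -15/26 ≈ -0.576923

-0.5769


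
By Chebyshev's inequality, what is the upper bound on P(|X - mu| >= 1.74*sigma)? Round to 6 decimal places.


P <= 1/k^2
k^2 = 1.74^2 = 3.0276
1/k^2 = 1 / 3.0276 = 2500/7569 ≈ 0.33029462

0.330295


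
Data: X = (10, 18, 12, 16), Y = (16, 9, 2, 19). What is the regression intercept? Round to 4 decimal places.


a = ybar - b*xbar, where b = sum((xi-xbar)(yi-ybar)) / sum((xi-xbar)^2)
n = 4, xbar = 56/4 = 14, ybar = 46/4 = 11.5
Sxy = sum((xi-xbar)(yi-ybar)) = 6
Sxx = sum((xi-xbar)^2) = 40
b = Sxy / Sxx = 0.15
a = 11.5 - 0.15 * 14 = 9.4

9.4000


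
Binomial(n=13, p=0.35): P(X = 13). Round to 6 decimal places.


P = C(n,k) * p^k * (1-p)^(n-k)
C(13,13) = 1
p^k = 0.35^13 ≈ 0.000001182727
(1-p)^(n-k) = 0.65^0 = 1
P = 1 * 0.000001182727 * 1 ≈ 0.000001

0.000001


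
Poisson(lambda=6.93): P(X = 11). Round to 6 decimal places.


P = e^(-lam) * lam^k / k!
e^(-6.93) ≈ 0.0009780009
lam^k = 6.93^11 ≈ 1770376274.176694
k! = 11! = 39916800
P = 0.0009780009 * 1770376274.176694 / 39916800 ≈ 0.043376

0.043376


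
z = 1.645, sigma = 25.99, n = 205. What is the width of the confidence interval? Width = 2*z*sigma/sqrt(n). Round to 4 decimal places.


width = 2*z*sigma/sqrt(n)
2*z*sigma = 2 * 1.645 * 25.99 = 85.5071
sqrt(205) ≈ 14.317821
width = 85.5071 / 14.317821 ≈ 5.972075

5.9721


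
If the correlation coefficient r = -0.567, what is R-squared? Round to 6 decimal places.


R^2 = r^2 = (-0.567)^2 = 0.321489

0.321489


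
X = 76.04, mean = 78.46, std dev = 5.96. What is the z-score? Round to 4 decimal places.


z = (X - mu) / sigma
X - mu = 76.04 - 78.46 = -2.42
z = -2.42 / 5.96 = -121/298 ≈ -0.406040

-0.4060


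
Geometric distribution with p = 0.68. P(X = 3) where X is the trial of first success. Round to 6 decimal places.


P = (1-p)^(k-1) * p
(1-p)^(k-1) = 0.32^2 = 0.1024
P = 0.1024 * 0.68 = 0.069632

0.069632


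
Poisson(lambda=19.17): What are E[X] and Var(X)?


E[X] = Var(X) = lambda = 19.17

19.17, 19.17


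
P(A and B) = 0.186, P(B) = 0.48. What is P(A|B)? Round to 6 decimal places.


P(A|B) = P(A and B) / P(B) = 0.186 / 0.48 = 0.3875

0.387500


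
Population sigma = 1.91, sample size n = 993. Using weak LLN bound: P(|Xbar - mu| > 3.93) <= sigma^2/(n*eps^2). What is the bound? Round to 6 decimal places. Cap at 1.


bound = min(1, sigma^2/(n*eps^2))
sigma^2 = 1.91^2 = 3.6481
n*eps^2 = 993 * 3.93^2 = 993 * 15.4449 = 15336.7857
sigma^2/(n*eps^2) = 3.6481 / 15336.7857 ≈ 0.00023787

0.000238


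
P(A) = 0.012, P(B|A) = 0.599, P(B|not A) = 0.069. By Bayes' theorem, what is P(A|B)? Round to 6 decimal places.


P(A|B) = P(B|A)*P(A) / P(B), P(B) = P(B|A)*P(A) + P(B|not A)*P(not A)
P(B|A)*P(A) = 0.599 * 0.012 = 0.007188
P(B|not A)*P(not A) = 0.069 * 0.988 = 0.068172
P(B) = 0.007188 + 0.068172 = 0.07536
P(A|B) = 0.007188 / 0.07536 = 599/6280 ≈ 0.09538217

0.095382


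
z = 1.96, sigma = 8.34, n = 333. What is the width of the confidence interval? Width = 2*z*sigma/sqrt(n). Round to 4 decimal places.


width = 2*z*sigma/sqrt(n)
2*z*sigma = 2 * 1.96 * 8.34 = 32.6928
sqrt(333) ≈ 18.248288
width = 32.6928 / 18.248288 ≈ 1.791554

1.7916


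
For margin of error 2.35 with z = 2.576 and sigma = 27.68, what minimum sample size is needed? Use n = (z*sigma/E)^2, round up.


z*sigma/E = 2.576 * 27.68 / 2.35 ≈ 30.341991
(z*sigma/E)^2 ≈ 920.636448
round up: n = 921

921


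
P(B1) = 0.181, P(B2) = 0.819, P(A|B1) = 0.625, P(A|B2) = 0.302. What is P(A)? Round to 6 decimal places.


P(A) = P(A|B1)*P(B1) + P(A|B2)*P(B2)
P(A|B1)*P(B1) = 0.625 * 0.181 = 0.113125
P(A|B2)*P(B2) = 0.302 * 0.819 = 0.247338
P(A) = 0.113125 + 0.247338 = 0.360463

0.360463


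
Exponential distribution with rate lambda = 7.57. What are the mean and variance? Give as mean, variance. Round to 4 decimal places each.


mean = 1/lam, var = 1/lam^2
mean = 1 / 7.57 = 100/757 ≈ 0.132100
lam^2 = 7.57^2 = 57.3049
var = 1 / 57.3049 ≈ 0.017451

0.1321, 0.0175


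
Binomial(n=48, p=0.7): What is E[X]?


E[X] = n*p = 48 * 0.7 = 33.6

33.6


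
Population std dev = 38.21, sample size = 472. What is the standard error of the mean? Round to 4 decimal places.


SE = sigma / sqrt(n)
sqrt(472) ≈ 21.725561
SE = 38.21 / 21.725561 ≈ 1.758758

1.7588


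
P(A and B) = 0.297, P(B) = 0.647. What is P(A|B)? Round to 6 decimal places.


P(A|B) = P(A and B) / P(B) = 0.297 / 0.647 = 297/647 ≈ 0.45904173

0.459042


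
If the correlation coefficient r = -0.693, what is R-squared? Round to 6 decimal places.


R^2 = r^2 = (-0.693)^2 = 0.480249

0.480249


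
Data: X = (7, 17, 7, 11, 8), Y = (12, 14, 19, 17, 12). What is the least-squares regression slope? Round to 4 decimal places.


b = sum((xi-xbar)(yi-ybar)) / sum((xi-xbar)^2)
n = 5, xbar = 50/5 = 10, ybar = 74/5 = 14.8
Sxy = sum((xi-xbar)(yi-ybar)) = -2
Sxx = sum((xi-xbar)^2) = 72
b = Sxy / Sxx = -1/36 ≈ -0.027778

-0.0278


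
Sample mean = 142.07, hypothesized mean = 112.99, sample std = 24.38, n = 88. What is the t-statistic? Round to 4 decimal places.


t = (xbar - mu0) / (s/sqrt(n))
xbar - mu0 = 142.07 - 112.99 = 29.08
sqrt(88) ≈ 9.38083152
s/sqrt(n) = 24.38 / 9.38083152 ≈ 2.59891673
t = 29.08 / 2.59891673 ≈ 11.189277

11.1893


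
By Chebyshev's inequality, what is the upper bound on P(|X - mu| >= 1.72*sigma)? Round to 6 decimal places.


P <= 1/k^2
k^2 = 1.72^2 = 2.9584
1/k^2 = 1 / 2.9584 = 625/1849 ≈ 0.33802055

0.338021


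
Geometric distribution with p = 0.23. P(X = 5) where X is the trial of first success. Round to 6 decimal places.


P = (1-p)^(k-1) * p
(1-p)^(k-1) = 0.77^4 ≈ 0.3515304
P = 0.3515304 * 0.23 ≈ 0.08085199

0.080852


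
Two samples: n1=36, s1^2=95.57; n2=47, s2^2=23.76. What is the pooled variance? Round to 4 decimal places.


sp^2 = ((n1-1)*s1^2 + (n2-1)*s2^2)/(n1+n2-2)
(n1-1)*s1^2 = 35 * 95.57 = 3344.95
(n2-1)*s2^2 = 46 * 23.76 = 1092.96
numerator = 3344.95 + 1092.96 = 4437.91
n1+n2-2 = 81
sp^2 = 4437.91 / 81 = 443791/8100 ≈ 54.789012

54.7890


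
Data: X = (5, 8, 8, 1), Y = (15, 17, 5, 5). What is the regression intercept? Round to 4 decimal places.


a = ybar - b*xbar, where b = sum((xi-xbar)(yi-ybar)) / sum((xi-xbar)^2)
n = 4, xbar = 22/4 = 5.5, ybar = 42/4 = 10.5
Sxy = sum((xi-xbar)(yi-ybar)) = 25
Sxx = sum((xi-xbar)^2) = 33
b = Sxy / Sxx = 25/33 ≈ 0.757576
a = 10.5 - 0.757576 * 5.5 = 19/3 ≈ 6.333333

6.3333


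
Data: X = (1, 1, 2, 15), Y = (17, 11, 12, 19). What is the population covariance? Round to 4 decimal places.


Cov = (1/n)*sum((xi-xbar)(yi-ybar))
n = 4, xbar = 19/4 = 4.75, ybar = 59/4 = 14.75
sum((xi-xbar)(yi-ybar)) = 56.75
Cov = 56.75 / 4 = 14.1875

14.1875


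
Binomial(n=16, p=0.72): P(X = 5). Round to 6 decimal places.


P = C(n,k) * p^k * (1-p)^(n-k)
C(16,5) = 4368
p^k = 0.72^5 ≈ 0.1934918
(1-p)^(n-k) = 0.28^11 ≈ 0.0000008293509
P = 4368 * 0.1934918 * 0.0000008293509 ≈ 0.000701

0.000701


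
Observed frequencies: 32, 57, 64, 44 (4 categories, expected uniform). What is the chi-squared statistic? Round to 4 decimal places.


chi2 = sum((O-E)^2/E), E = total/4
total = 197, E = 197/4 = 49.25
(32 - 49.25)^2 / 49.25 = 297.5625 / 49.25 = 4761/788 ≈ 6.041878
(57 - 49.25)^2 / 49.25 = 60.0625 / 49.25 = 961/788 ≈ 1.219543
(64 - 49.25)^2 / 49.25 = 217.5625 / 49.25 = 3481/788 ≈ 4.417513
(44 - 49.25)^2 / 49.25 = 27.5625 / 49.25 = 441/788 ≈ 0.559645
chi2 = 2411/197 ≈ 12.238579

12.2386


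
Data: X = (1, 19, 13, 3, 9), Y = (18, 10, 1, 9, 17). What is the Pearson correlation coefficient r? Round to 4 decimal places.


r = sum((xi-xbar)(yi-ybar)) / sqrt(sum((xi-xbar)^2) * sum((yi-ybar)^2))
n = 5, xbar = 45/5 = 9, ybar = 55/5 = 11
Sxy = sum((xi-xbar)(yi-ybar)) = -94
Sxx = sum((xi-xbar)^2) = 216
Syy = sum((yi-ybar)^2) = 190
sqrt(Sxx*Syy) ≈ 202.583316
r = Sxy / sqrt(Sxx*Syy) = -94 / 202.583316 ≈ -0.464007

-0.4640


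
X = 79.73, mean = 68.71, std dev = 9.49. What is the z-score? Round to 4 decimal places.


z = (X - mu) / sigma
X - mu = 79.73 - 68.71 = 11.02
z = 11.02 / 9.49 = 1102/949 ≈ 1.161222

1.1612


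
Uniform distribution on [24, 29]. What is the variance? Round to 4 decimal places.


Var = (b-a)^2 / 12
(b-a)^2 = (29 - 24)^2 = 25
Var = 25/12 ≈ 2.083333

2.0833


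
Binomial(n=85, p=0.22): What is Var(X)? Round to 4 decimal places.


Var = n*p*(1-p) = 85 * 0.22 * 0.78 = 14.586

14.5860


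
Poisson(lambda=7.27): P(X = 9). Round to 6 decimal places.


P = e^(-lam) * lam^k / k!
e^(-7.27) ≈ 0.0006961120
lam^k = 7.27^9 ≈ 56729596.912436
k! = 9! = 362880
P = 0.0006961120 * 56729596.912436 / 362880 ≈ 0.108824

0.108824


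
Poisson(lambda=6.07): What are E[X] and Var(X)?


E[X] = Var(X) = lambda = 6.07

6.07, 6.07


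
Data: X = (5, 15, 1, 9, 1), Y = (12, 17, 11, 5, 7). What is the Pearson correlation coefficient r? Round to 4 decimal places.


r = sum((xi-xbar)(yi-ybar)) / sqrt(sum((xi-xbar)^2) * sum((yi-ybar)^2))
n = 5, xbar = 31/5 = 6.2, ybar = 52/5 = 10.4
Sxy = sum((xi-xbar)(yi-ybar)) = 55.6
Sxx = sum((xi-xbar)^2) = 140.8
Syy = sum((yi-ybar)^2) = 87.2
sqrt(Sxx*Syy) ≈ 110.805054
r = Sxy / sqrt(Sxx*Syy) = 55.6 / 110.805054 ≈ 0.501782

0.5018


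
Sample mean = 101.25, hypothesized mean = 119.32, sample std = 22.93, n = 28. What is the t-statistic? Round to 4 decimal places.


t = (xbar - mu0) / (s/sqrt(n))
xbar - mu0 = 101.25 - 119.32 = -18.07
sqrt(28) ≈ 5.29150262
s/sqrt(n) = 22.93 / 5.29150262 ≈ 4.33336268
t = -18.07 / 4.33336268 ≈ -4.169972

-4.1700


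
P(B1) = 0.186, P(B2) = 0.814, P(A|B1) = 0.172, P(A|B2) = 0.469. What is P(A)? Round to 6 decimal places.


P(A) = P(A|B1)*P(B1) + P(A|B2)*P(B2)
P(A|B1)*P(B1) = 0.172 * 0.186 = 0.031992
P(A|B2)*P(B2) = 0.469 * 0.814 = 0.381766
P(A) = 0.031992 + 0.381766 = 0.413758

0.413758


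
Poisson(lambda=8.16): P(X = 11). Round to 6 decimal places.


P = e^(-lam) * lam^k / k!
e^(-8.16) ≈ 0.0002858624
lam^k = 8.16^11 ≈ 10680503982.483300
k! = 11! = 39916800
P = 0.0002858624 * 10680503982.483300 / 39916800 ≈ 0.076488

0.076488


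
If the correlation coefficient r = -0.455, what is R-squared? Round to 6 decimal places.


R^2 = r^2 = (-0.455)^2 = 0.207025

0.207025


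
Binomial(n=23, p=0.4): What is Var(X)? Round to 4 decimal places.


Var = n*p*(1-p) = 23 * 0.4 * 0.6 = 5.52

5.5200


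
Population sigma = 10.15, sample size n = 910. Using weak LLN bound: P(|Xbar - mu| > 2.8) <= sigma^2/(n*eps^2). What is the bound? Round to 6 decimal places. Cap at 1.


bound = min(1, sigma^2/(n*eps^2))
sigma^2 = 10.15^2 = 103.0225
n*eps^2 = 910 * 2.8^2 = 910 * 7.84 = 7134.4
sigma^2/(n*eps^2) = 103.0225 / 7134.4 ≈ 0.01444025

0.014440


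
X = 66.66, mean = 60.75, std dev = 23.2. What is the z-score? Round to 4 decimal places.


z = (X - mu) / sigma
X - mu = 66.66 - 60.75 = 5.91
z = 5.91 / 23.2 = 591/2320 ≈ 0.254741

0.2547


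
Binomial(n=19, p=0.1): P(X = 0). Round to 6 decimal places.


P = C(n,k) * p^k * (1-p)^(n-k)
C(19,0) = 1
p^k = 0.1^0 = 1
(1-p)^(n-k) = 0.9^19 ≈ 0.1350852
P = 1 * 1 * 0.1350852 ≈ 0.135085

0.135085


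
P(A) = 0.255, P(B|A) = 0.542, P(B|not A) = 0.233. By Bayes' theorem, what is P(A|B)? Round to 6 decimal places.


P(A|B) = P(B|A)*P(A) / P(B), P(B) = P(B|A)*P(A) + P(B|not A)*P(not A)
P(B|A)*P(A) = 0.542 * 0.255 = 0.13821
P(B|not A)*P(not A) = 0.233 * 0.745 = 0.173585
P(B) = 0.13821 + 0.173585 = 0.311795
P(A|B) = 0.13821 / 0.311795 ≈ 0.44327202

0.443272


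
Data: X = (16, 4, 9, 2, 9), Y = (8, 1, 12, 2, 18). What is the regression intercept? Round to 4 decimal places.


a = ybar - b*xbar, where b = sum((xi-xbar)(yi-ybar)) / sum((xi-xbar)^2)
n = 5, xbar = 40/5 = 8, ybar = 41/5 = 8.2
Sxy = sum((xi-xbar)(yi-ybar)) = 78
Sxx = sum((xi-xbar)^2) = 118
b = Sxy / Sxx = 39/59 ≈ 0.661017
a = 8.2 - 0.661017 * 8 = 859/295 ≈ 2.911864

2.9119


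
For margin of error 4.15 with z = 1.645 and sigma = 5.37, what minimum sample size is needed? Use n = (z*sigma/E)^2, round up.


z*sigma/E = 1.645 * 5.37 / 4.15 ≈ 2.128590
(z*sigma/E)^2 ≈ 4.530897
round up: n = 5

5


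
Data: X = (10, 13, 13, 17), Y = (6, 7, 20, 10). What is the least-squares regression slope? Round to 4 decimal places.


b = sum((xi-xbar)(yi-ybar)) / sum((xi-xbar)^2)
n = 4, xbar = 53/4 = 13.25, ybar = 43/4 = 10.75
Sxy = sum((xi-xbar)(yi-ybar)) = 11.25
Sxx = sum((xi-xbar)^2) = 24.75
b = Sxy / Sxx = 5/11 ≈ 0.454545

0.4545


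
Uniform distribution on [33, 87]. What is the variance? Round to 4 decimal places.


Var = (b-a)^2 / 12
(b-a)^2 = (87 - 33)^2 = 2916
Var = 2916/12 = 243

243.0000


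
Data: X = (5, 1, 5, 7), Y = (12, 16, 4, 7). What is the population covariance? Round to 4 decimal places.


Cov = (1/n)*sum((xi-xbar)(yi-ybar))
n = 4, xbar = 18/4 = 4.5, ybar = 39/4 = 9.75
sum((xi-xbar)(yi-ybar)) = -30.5
Cov = -30.5 / 4 = -7.625

-7.6250


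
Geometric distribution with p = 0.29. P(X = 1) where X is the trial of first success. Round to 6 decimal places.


P = (1-p)^(k-1) * p
(1-p)^(k-1) = 0.71^0 = 1
P = 1 * 0.29 = 0.29

0.290000


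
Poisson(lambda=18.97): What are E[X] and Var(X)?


E[X] = Var(X) = lambda = 18.97

18.97, 18.97


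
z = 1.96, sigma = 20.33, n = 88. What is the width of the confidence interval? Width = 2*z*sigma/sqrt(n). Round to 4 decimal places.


width = 2*z*sigma/sqrt(n)
2*z*sigma = 2 * 1.96 * 20.33 = 79.6936
sqrt(88) ≈ 9.380832
width = 79.6936 / 9.380832 ≈ 8.495366

8.4954


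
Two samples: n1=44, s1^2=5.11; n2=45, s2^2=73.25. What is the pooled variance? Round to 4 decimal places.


sp^2 = ((n1-1)*s1^2 + (n2-1)*s2^2)/(n1+n2-2)
(n1-1)*s1^2 = 43 * 5.11 = 219.73
(n2-1)*s2^2 = 44 * 73.25 = 3223
numerator = 219.73 + 3223 = 3442.73
n1+n2-2 = 87
sp^2 = 3442.73 / 87 = 344273/8700 ≈ 39.571609

39.5716


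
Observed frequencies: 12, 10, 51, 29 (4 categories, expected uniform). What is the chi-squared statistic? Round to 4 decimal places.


chi2 = sum((O-E)^2/E), E = total/4
total = 102, E = 102/4 = 25.5
(12 - 25.5)^2 / 25.5 = 182.25 / 25.5 = 243/34 ≈ 7.147059
(10 - 25.5)^2 / 25.5 = 240.25 / 25.5 = 961/102 ≈ 9.421569
(51 - 25.5)^2 / 25.5 = 650.25 / 25.5 = 25.5
(29 - 25.5)^2 / 25.5 = 12.25 / 25.5 = 49/102 ≈ 0.480392
chi2 = 2170/51 ≈ 42.549020

42.5490


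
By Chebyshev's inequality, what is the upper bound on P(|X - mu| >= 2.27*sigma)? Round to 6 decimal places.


P <= 1/k^2
k^2 = 2.27^2 = 5.1529
1/k^2 = 1 / 5.1529 ≈ 0.19406548

0.194065


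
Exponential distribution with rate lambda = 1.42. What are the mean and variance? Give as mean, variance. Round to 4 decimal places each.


mean = 1/lam, var = 1/lam^2
mean = 1 / 1.42 = 50/71 ≈ 0.704225
lam^2 = 1.42^2 = 2.0164
var = 1 / 2.0164 = 2500/5041 ≈ 0.495933

0.7042, 0.4959


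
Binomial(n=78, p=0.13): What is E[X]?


E[X] = n*p = 78 * 0.13 = 10.14

10.14


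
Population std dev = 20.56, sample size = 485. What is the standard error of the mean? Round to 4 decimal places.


SE = sigma / sqrt(n)
sqrt(485) ≈ 22.022716
SE = 20.56 / 22.022716 ≈ 0.933582

0.9336


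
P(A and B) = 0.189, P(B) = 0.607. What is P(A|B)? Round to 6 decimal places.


P(A|B) = P(A and B) / P(B) = 0.189 / 0.607 = 189/607 ≈ 0.31136738

0.311367


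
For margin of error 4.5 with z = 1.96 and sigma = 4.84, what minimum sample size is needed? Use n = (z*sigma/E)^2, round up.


z*sigma/E = 1.96 * 4.84 / 4.5 = 11858/5625 ≈ 2.108089
(z*sigma/E)^2 ≈ 4.444039
round up: n = 5

5


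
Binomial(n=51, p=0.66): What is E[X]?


E[X] = n*p = 51 * 0.66 = 33.66

33.66


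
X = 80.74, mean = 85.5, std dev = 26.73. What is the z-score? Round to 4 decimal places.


z = (X - mu) / sigma
X - mu = 80.74 - 85.5 = -4.76
z = -4.76 / 26.73 = -476/2673 ≈ -0.178077

-0.1781


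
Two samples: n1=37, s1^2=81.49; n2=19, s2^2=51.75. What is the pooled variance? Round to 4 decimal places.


sp^2 = ((n1-1)*s1^2 + (n2-1)*s2^2)/(n1+n2-2)
(n1-1)*s1^2 = 36 * 81.49 = 2933.64
(n2-1)*s2^2 = 18 * 51.75 = 931.5
numerator = 2933.64 + 931.5 = 3865.14
n1+n2-2 = 54
sp^2 = 3865.14 / 54 = 21473/300 ≈ 71.576667

71.5767


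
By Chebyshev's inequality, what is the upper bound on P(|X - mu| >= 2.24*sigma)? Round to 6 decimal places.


P <= 1/k^2
k^2 = 2.24^2 = 5.0176
1/k^2 = 1 / 5.0176 = 625/3136 ≈ 0.19929847

0.199298


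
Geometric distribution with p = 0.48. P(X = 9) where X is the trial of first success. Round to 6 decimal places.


P = (1-p)^(k-1) * p
(1-p)^(k-1) = 0.52^8 ≈ 0.005345973
P = 0.005345973 * 0.48 ≈ 0.002566067

0.002566


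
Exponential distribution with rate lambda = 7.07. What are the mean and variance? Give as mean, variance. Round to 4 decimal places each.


mean = 1/lam, var = 1/lam^2
mean = 1 / 7.07 = 100/707 ≈ 0.141443
lam^2 = 7.07^2 = 49.9849
var = 1 / 49.9849 ≈ 0.020006

0.1414, 0.0200


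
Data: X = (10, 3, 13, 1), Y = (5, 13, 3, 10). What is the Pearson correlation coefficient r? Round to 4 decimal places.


r = sum((xi-xbar)(yi-ybar)) / sqrt(sum((xi-xbar)^2) * sum((yi-ybar)^2))
n = 4, xbar = 27/4 = 6.75, ybar = 31/4 = 7.75
Sxy = sum((xi-xbar)(yi-ybar)) = -71.25
Sxx = sum((xi-xbar)^2) = 96.75
Syy = sum((yi-ybar)^2) = 62.75
sqrt(Sxx*Syy) ≈ 77.917023
r = Sxy / sqrt(Sxx*Syy) = -71.25 / 77.917023 ≈ -0.914434

-0.9144


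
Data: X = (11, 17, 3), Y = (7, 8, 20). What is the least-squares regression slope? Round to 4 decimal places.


b = sum((xi-xbar)(yi-ybar)) / sum((xi-xbar)^2)
n = 3, xbar = 31/3 ≈ 10.333333, ybar = 35/3 ≈ 11.666667
Sxy = sum((xi-xbar)(yi-ybar)) = -266/3 ≈ -88.666667
Sxx = sum((xi-xbar)^2) = 296/3 ≈ 98.666667
b = Sxy / Sxx = -133/148 ≈ -0.898649

-0.8986


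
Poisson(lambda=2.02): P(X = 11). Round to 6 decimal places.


P = e^(-lam) * lam^k / k!
e^(-2.02) ≈ 0.1326555
lam^k = 2.02^11 ≈ 2284.888774
k! = 11! = 39916800
P = 0.1326555 * 2284.888774 / 39916800 ≈ 0.000008

0.000008


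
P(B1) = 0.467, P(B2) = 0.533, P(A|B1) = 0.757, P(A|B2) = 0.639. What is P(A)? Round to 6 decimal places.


P(A) = P(A|B1)*P(B1) + P(A|B2)*P(B2)
P(A|B1)*P(B1) = 0.757 * 0.467 = 0.353519
P(A|B2)*P(B2) = 0.639 * 0.533 = 0.340587
P(A) = 0.353519 + 0.340587 = 0.694106

0.694106


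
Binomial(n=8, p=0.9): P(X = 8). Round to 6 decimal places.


P = C(n,k) * p^k * (1-p)^(n-k)
C(8,8) = 1
p^k = 0.9^8 ≈ 0.4304672
(1-p)^(n-k) = 0.1^0 = 1
P = 1 * 0.4304672 * 1 ≈ 0.430467

0.430467


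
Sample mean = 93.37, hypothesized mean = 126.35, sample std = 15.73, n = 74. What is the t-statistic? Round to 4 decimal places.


t = (xbar - mu0) / (s/sqrt(n))
xbar - mu0 = 93.37 - 126.35 = -32.98
sqrt(74) ≈ 8.60232527
s/sqrt(n) = 15.73 / 8.60232527 ≈ 1.82857536
t = -32.98 / 1.82857536 ≈ -18.035899

-18.0359


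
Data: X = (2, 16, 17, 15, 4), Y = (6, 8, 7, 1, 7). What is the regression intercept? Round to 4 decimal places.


a = ybar - b*xbar, where b = sum((xi-xbar)(yi-ybar)) / sum((xi-xbar)^2)
n = 5, xbar = 54/5 = 10.8, ybar = 29/5 = 5.8
Sxy = sum((xi-xbar)(yi-ybar)) = -11.2
Sxx = sum((xi-xbar)^2) = 206.8
b = Sxy / Sxx = -28/517 ≈ -0.054159
a = 5.8 - (-0.054159) * 10.8 = 3301/517 ≈ 6.384913

6.3849


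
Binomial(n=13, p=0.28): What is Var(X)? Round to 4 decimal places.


Var = n*p*(1-p) = 13 * 0.28 * 0.72 = 2.6208

2.6208


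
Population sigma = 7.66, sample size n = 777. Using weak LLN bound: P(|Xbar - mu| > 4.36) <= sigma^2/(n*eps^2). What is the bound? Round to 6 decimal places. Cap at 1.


bound = min(1, sigma^2/(n*eps^2))
sigma^2 = 7.66^2 = 58.6756
n*eps^2 = 777 * 4.36^2 = 777 * 19.0096 = 14770.4592
sigma^2/(n*eps^2) = 58.6756 / 14770.4592 ≈ 0.00397250

0.003972


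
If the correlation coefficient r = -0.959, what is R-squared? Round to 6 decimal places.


R^2 = r^2 = (-0.959)^2 = 0.919681

0.919681


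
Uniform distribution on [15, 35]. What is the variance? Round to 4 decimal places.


Var = (b-a)^2 / 12
(b-a)^2 = (35 - 15)^2 = 400
Var = 400/12 ≈ 33.333333

33.3333


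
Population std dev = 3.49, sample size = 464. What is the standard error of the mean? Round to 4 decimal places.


SE = sigma / sqrt(n)
sqrt(464) ≈ 21.540659
SE = 3.49 / 21.540659 ≈ 0.162019

0.1620


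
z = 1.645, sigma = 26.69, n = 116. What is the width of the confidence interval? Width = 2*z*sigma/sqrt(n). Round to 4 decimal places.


width = 2*z*sigma/sqrt(n)
2*z*sigma = 2 * 1.645 * 26.69 = 87.8101
sqrt(116) ≈ 10.770330
width = 87.8101 / 10.770330 ≈ 8.152963

8.1530


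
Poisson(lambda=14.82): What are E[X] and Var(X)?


E[X] = Var(X) = lambda = 14.82

14.82, 14.82


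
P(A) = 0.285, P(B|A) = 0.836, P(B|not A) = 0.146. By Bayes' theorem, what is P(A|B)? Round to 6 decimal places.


P(A|B) = P(B|A)*P(A) / P(B), P(B) = P(B|A)*P(A) + P(B|not A)*P(not A)
P(B|A)*P(A) = 0.836 * 0.285 = 0.23826
P(B|not A)*P(not A) = 0.146 * 0.715 = 0.10439
P(B) = 0.23826 + 0.10439 = 0.34265
P(A|B) = 0.23826 / 0.34265 = 2166/3115 ≈ 0.69534510

0.695345


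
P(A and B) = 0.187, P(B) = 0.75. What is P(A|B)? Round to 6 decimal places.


P(A|B) = P(A and B) / P(B) = 0.187 / 0.75 = 187/750 ≈ 0.24933333

0.249333


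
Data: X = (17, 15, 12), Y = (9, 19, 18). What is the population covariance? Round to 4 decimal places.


Cov = (1/n)*sum((xi-xbar)(yi-ybar))
n = 3, xbar = 44/3 ≈ 14.666667, ybar = 46/3 ≈ 15.333333
sum((xi-xbar)(yi-ybar)) = -62/3 ≈ -20.666667
Cov = -20.666667 / 3 = -62/9 ≈ -6.888889

-6.8889


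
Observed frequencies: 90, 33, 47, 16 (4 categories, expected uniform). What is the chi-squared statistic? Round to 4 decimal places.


chi2 = sum((O-E)^2/E), E = total/4
total = 186, E = 186/4 = 46.5
(90 - 46.5)^2 / 46.5 = 1892.25 / 46.5 = 2523/62 ≈ 40.693548
(33 - 46.5)^2 / 46.5 = 182.25 / 46.5 = 243/62 ≈ 3.919355
(47 - 46.5)^2 / 46.5 = 0.25 / 46.5 = 1/186 ≈ 0.005376
(16 - 46.5)^2 / 46.5 = 930.25 / 46.5 = 3721/186 ≈ 20.005376
chi2 = 6010/93 ≈ 64.623656

64.6237


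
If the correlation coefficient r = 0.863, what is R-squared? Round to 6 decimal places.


R^2 = r^2 = (0.863)^2 = 0.744769

0.744769


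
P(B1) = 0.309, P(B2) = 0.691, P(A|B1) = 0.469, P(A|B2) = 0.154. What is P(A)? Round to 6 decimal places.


P(A) = P(A|B1)*P(B1) + P(A|B2)*P(B2)
P(A|B1)*P(B1) = 0.469 * 0.309 = 0.144921
P(A|B2)*P(B2) = 0.154 * 0.691 = 0.106414
P(A) = 0.144921 + 0.106414 = 0.251335

0.251335
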